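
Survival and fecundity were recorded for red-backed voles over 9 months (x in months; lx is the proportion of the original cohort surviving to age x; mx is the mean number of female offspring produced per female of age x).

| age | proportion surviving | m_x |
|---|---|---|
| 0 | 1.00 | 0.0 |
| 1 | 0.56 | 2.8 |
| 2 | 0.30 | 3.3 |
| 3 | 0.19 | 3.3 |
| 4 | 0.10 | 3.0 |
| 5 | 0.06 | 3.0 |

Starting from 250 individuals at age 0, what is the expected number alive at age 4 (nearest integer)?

Expected survivors = N0 · l_4 = 250 × 0.10 = 25 → 25

25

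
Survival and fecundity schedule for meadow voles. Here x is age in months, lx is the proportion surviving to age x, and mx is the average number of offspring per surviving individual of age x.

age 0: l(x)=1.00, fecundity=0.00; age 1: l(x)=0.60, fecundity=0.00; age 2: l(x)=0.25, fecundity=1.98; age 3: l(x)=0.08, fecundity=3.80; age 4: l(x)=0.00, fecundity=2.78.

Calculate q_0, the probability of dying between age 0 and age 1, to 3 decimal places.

0.400

q_0 = (l_0 − l_1) / l_0 = (1 − 0.6) / 1
     = 0.4 / 1 = 0.4 → 0.400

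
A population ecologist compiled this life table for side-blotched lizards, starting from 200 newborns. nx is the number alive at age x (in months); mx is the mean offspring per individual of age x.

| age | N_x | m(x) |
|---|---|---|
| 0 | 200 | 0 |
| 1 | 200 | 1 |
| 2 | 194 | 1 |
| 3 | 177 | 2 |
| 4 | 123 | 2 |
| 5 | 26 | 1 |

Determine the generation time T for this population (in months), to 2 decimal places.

2.71

lx = nx/n0 = nx/200: 1, 1, 0.97, 0.885, 0.615, 0.13
lx·mx: 0, 1, 0.97, 1.77, 1.23, 0.13 → R0 = 5.1
x·lx·mx: 0, 1, 1.94, 5.31, 4.92, 0.65 → Σ = 13.82
T = 13.82 / 5.1 = 2.709804… → 2.71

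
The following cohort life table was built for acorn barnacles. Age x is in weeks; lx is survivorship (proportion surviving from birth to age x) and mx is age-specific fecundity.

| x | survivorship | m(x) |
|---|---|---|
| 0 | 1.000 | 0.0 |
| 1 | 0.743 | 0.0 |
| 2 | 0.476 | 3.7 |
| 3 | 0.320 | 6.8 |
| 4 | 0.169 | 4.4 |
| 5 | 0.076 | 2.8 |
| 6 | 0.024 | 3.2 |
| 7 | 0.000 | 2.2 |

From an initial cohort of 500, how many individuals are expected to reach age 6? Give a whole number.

12

Expected survivors = N0 · l_6 = 500 × 0.024 = 12 → 12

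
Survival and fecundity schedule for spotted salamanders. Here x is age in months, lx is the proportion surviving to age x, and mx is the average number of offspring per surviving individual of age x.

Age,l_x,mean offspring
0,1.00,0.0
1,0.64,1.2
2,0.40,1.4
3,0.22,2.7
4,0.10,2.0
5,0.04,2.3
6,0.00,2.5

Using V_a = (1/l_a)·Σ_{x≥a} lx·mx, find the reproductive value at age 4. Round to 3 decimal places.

2.920

lx·mx for x ≥ 4: 0.2, 0.092, 0 → sum = 0.292
V_4 = 0.292 / l_4 = 0.292 / 0.1 = 2.92 → 2.920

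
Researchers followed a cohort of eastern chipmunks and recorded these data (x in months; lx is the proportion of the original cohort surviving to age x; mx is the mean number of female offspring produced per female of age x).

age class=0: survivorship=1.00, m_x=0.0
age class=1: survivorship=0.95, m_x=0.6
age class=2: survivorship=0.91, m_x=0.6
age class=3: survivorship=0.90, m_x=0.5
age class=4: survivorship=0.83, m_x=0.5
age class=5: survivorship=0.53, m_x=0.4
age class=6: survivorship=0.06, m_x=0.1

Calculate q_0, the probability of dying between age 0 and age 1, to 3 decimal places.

q_0 = (l_0 − l_1) / l_0 = (1 − 0.95) / 1
     = 0.05 / 1 = 0.05 → 0.050

0.050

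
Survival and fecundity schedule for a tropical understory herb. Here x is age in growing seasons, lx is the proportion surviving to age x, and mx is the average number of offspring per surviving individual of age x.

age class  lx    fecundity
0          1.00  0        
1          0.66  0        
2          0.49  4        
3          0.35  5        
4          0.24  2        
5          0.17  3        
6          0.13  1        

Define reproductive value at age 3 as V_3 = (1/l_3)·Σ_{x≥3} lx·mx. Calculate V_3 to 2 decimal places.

8.20

lx·mx for x ≥ 3: 1.75, 0.48, 0.51, 0.13 → sum = 2.87
V_3 = 2.87 / l_3 = 2.87 / 0.35 = 8.2 → 8.20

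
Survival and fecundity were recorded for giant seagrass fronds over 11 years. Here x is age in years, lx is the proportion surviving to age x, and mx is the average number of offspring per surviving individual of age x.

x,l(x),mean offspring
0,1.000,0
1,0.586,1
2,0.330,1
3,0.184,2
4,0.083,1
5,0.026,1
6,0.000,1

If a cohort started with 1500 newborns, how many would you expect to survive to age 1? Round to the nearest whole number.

Expected survivors = N0 · l_1 = 1500 × 0.586 = 879 → 879

879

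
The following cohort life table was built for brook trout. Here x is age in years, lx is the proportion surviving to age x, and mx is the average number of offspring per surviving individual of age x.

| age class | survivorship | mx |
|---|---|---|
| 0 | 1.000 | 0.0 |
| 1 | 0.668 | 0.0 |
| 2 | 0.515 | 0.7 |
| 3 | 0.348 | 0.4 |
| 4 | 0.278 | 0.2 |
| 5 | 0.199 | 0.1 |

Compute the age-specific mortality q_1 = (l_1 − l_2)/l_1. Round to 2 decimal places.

0.23

q_1 = (l_1 − l_2) / l_1 = (0.668 − 0.515) / 0.668
     = 0.153 / 0.668 = 0.229042… → 0.23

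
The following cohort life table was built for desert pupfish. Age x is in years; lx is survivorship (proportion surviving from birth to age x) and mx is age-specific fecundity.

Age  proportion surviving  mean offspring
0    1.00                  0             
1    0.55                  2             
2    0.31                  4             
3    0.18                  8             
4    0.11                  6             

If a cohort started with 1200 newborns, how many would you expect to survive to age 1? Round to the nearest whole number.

Expected survivors = N0 · l_1 = 1200 × 0.55 = 660 → 660

660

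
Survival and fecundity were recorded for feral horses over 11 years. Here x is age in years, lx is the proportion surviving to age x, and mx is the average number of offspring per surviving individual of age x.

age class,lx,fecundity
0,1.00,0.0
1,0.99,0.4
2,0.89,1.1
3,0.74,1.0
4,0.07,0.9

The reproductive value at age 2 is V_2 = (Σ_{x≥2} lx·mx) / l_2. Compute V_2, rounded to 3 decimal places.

2.002

lx·mx for x ≥ 2: 0.979, 0.74, 0.063 → sum = 1.782
V_2 = 1.782 / l_2 = 1.782 / 0.89 = 2.002247… → 2.002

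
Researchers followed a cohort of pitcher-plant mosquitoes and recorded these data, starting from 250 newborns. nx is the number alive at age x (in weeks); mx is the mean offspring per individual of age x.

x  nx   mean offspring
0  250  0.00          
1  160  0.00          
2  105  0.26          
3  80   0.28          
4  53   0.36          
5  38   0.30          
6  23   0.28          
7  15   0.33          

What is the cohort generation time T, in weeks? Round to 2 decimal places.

3.59

lx = nx/n0 = nx/250: 1, 0.64, 0.42, 0.32, 0.212, 0.152, 0.092, 0.06
lx·mx: 0, 0, 0.1092, 0.0896, 0.07632, 0.0456, 0.02576, 0.0198 → R0 = 0.36628
x·lx·mx: 0, 0, 0.2184, 0.2688, 0.30528, 0.228, 0.15456, 0.1386 → Σ = 1.31364
T = 1.31364 / 0.36628 = 3.586437… → 3.59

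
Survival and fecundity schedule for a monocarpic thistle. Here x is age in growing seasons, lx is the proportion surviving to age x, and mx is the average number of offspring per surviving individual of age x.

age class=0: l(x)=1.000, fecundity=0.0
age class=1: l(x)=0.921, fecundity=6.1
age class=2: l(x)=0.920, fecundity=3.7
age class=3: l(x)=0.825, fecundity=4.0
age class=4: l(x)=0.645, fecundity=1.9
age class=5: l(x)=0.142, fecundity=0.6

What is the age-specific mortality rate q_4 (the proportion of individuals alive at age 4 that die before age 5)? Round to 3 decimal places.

q_4 = (l_4 − l_5) / l_4 = (0.645 − 0.142) / 0.645
     = 0.503 / 0.645 = 0.779845… → 0.780

0.780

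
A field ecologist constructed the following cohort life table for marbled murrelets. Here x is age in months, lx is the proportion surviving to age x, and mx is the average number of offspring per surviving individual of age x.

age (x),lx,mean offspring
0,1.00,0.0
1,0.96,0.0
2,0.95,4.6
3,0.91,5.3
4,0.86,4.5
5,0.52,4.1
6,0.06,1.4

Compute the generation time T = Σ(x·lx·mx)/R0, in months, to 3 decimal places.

3.263

lx·mx: 0, 0, 4.37, 4.823, 3.87, 2.132, 0.084 → R0 = 15.279
x·lx·mx: 0, 0, 8.74, 14.469, 15.48, 10.66, 0.504 → Σ = 49.853
T = 49.853 / 15.279 = 3.262844… → 3.263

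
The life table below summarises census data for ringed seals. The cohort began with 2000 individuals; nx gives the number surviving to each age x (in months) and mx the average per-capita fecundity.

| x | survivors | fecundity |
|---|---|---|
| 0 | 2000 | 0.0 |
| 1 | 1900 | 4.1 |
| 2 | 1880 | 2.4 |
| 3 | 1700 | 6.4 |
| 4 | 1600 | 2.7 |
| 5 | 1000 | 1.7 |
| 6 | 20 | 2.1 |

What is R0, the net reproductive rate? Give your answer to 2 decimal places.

lx = nx/n0 = nx/2000: 1, 0.95, 0.94, 0.85, 0.8, 0.5, 0.01
lx·mx by age: 0, 3.895, 2.256, 5.44, 2.16, 0.85, 0.021
R0 = Σ lx·mx = 14.622 → 14.62

14.62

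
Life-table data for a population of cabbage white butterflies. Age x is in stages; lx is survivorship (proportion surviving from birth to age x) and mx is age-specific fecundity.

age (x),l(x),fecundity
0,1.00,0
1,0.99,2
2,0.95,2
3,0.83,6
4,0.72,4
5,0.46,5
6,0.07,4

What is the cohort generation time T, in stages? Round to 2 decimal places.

3.17

lx·mx: 0, 1.98, 1.9, 4.98, 2.88, 2.3, 0.28 → R0 = 14.32
x·lx·mx: 0, 1.98, 3.8, 14.94, 11.52, 11.5, 1.68 → Σ = 45.42
T = 45.42 / 14.32 = 3.171788… → 3.17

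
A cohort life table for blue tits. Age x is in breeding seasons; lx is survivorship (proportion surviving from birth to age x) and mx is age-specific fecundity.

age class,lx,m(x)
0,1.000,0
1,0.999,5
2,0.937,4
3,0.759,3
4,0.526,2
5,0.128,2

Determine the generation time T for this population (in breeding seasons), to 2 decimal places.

lx·mx: 0, 4.995, 3.748, 2.277, 1.052, 0.256 → R0 = 12.328
x·lx·mx: 0, 4.995, 7.496, 6.831, 4.208, 1.28 → Σ = 24.81
T = 24.81 / 12.328 = 2.012492… → 2.01

2.01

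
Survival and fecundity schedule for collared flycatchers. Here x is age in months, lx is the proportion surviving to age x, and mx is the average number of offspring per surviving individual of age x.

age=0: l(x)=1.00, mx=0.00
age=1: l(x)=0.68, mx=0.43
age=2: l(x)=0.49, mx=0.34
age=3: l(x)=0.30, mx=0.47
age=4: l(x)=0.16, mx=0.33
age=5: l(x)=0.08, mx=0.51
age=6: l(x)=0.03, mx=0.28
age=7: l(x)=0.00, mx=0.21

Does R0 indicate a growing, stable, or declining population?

R0 = Σ lx·mx = 0 + 0.2924 + 0.1666 + 0.141 + 0.0528 + 0.0408 + 0.0084 + 0 = 0.702
R0 < 1, so the population is declining.

declining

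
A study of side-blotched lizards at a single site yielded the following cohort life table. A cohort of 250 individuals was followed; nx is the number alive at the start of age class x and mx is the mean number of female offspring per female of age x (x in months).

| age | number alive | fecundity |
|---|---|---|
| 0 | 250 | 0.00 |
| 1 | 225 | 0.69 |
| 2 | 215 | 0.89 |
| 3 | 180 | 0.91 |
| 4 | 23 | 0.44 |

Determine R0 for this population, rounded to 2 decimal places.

2.08

lx = nx/n0 = nx/250: 1, 0.9, 0.86, 0.72, 0.092
lx·mx by age: 0, 0.621, 0.7654, 0.6552, 0.04048
R0 = Σ lx·mx = 2.08208 → 2.08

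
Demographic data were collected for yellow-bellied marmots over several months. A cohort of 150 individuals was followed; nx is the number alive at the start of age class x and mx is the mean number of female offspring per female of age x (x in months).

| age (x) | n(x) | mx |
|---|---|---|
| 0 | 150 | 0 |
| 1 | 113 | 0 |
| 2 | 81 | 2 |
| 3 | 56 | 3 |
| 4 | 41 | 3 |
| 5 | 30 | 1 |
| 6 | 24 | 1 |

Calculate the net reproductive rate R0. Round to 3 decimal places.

3.380

lx = nx/n0 = nx/150: 1, 0.75333…, 0.54, 0.37333…, 0.27333…, 0.2, 0.16
lx·mx by age: 0, 0, 1.08, 1.12…, 0.82…, 0.2, 0.16
R0 = Σ lx·mx = 3.38… → 3.380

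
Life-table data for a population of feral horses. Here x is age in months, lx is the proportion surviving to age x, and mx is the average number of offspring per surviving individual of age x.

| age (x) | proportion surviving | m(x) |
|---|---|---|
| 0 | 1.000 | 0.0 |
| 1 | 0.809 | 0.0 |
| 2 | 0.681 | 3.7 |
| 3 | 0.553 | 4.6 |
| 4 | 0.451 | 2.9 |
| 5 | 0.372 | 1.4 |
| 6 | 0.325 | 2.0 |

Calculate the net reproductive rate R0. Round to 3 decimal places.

7.542

lx·mx by age: 0, 0, 2.5197, 2.5438, 1.3079, 0.5208, 0.65
R0 = Σ lx·mx = 7.5422 → 7.542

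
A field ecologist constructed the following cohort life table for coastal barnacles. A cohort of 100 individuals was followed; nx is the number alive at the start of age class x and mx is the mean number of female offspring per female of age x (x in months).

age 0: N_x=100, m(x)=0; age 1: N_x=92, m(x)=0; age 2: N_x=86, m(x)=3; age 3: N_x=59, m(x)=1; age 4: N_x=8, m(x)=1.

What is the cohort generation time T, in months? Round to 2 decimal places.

lx = nx/n0 = nx/100: 1, 0.92, 0.86, 0.59, 0.08
lx·mx: 0, 0, 2.58, 0.59, 0.08 → R0 = 3.25
x·lx·mx: 0, 0, 5.16, 1.77, 0.32 → Σ = 7.25
T = 7.25 / 3.25 = 2.230769… → 2.23

2.23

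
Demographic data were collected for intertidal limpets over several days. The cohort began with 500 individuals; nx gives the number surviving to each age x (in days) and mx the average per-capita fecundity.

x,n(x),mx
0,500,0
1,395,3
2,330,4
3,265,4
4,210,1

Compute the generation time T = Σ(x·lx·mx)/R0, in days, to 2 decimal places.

2.08

lx = nx/n0 = nx/500: 1, 0.79, 0.66, 0.53, 0.42
lx·mx: 0, 2.37, 2.64, 2.12, 0.42 → R0 = 7.55
x·lx·mx: 0, 2.37, 5.28, 6.36, 1.68 → Σ = 15.69
T = 15.69 / 7.55 = 2.078146… → 2.08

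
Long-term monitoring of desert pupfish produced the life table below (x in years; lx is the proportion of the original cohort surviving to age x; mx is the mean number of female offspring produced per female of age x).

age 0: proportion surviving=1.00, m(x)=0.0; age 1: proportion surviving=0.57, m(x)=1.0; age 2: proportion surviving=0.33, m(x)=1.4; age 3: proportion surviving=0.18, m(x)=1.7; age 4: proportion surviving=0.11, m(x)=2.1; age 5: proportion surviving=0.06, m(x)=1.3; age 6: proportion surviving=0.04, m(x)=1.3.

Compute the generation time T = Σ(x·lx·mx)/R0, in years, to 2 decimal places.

2.38

lx·mx: 0, 0.57, 0.462, 0.306, 0.231, 0.078, 0.052 → R0 = 1.699
x·lx·mx: 0, 0.57, 0.924, 0.918, 0.924, 0.39, 0.312 → Σ = 4.038
T = 4.038 / 1.699 = 2.376692… → 2.38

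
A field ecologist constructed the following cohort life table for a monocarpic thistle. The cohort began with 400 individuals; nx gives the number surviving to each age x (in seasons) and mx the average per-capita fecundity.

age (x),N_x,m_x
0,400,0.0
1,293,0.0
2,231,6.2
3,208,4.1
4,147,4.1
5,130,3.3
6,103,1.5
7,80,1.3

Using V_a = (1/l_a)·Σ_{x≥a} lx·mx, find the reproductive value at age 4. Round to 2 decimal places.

8.78

lx = nx/n0 = nx/400: 1, 0.7325, 0.5775, 0.52, 0.3675, 0.325, 0.2575, 0.2
lx·mx for x ≥ 4: 1.50675, 1.0725, 0.38625, 0.26 → sum = 3.2255
V_4 = 3.2255 / l_4 = 3.2255 / 0.3675 = 8.776871… → 8.78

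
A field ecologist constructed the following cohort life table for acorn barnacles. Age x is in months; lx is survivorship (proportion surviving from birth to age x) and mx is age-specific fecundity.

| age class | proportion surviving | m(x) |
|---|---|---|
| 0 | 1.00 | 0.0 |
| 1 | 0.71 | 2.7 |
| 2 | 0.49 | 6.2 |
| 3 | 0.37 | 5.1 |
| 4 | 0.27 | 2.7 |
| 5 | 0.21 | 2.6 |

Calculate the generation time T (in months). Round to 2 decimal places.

lx·mx: 0, 1.917, 3.038, 1.887, 0.729, 0.546 → R0 = 8.117
x·lx·mx: 0, 1.917, 6.076, 5.661, 2.916, 2.73 → Σ = 19.3
T = 19.3 / 8.117 = 2.377726… → 2.38

2.38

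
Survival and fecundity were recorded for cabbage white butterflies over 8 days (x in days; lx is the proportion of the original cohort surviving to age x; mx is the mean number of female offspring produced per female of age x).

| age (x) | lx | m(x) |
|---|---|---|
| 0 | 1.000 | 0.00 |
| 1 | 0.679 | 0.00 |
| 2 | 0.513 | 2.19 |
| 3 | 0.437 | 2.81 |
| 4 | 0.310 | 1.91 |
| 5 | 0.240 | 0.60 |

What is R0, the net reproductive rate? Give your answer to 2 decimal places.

3.09

lx·mx by age: 0, 0, 1.12347, 1.22797, 0.5921, 0.144
R0 = Σ lx·mx = 3.08754 → 3.09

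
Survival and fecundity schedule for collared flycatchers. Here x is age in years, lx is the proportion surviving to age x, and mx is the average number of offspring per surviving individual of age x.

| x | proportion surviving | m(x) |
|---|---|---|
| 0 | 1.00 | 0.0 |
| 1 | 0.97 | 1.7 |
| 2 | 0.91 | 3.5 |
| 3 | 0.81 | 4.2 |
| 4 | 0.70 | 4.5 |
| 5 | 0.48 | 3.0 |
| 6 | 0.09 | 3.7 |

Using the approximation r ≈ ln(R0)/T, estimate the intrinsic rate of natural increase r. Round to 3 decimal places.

0.847

R0 = Σ lx·mx = 0 + 1.649 + 3.185 + 3.402 + 3.15 + 1.44 + 0.333 = 13.159
Σ x·lx·mx = 40.023; T = 40.023/13.159 = 3.04149…
r ≈ ln(R0)/T = ln(13.159)/3.04149… = 0.84732… → 0.847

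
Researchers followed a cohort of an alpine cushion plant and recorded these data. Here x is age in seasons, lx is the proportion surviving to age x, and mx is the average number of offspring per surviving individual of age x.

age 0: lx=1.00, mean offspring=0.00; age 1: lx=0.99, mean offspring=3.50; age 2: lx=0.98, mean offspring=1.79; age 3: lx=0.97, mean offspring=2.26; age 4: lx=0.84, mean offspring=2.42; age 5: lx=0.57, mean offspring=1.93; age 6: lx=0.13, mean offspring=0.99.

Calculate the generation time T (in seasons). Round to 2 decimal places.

lx·mx: 0, 3.465, 1.7542, 2.1922, 2.0328, 1.1001, 0.1287 → R0 = 10.673
x·lx·mx: 0, 3.465, 3.5084, 6.5766, 8.1312, 5.5005, 0.7722 → Σ = 27.9539
T = 27.9539 / 10.673 = 2.619123… → 2.62

2.62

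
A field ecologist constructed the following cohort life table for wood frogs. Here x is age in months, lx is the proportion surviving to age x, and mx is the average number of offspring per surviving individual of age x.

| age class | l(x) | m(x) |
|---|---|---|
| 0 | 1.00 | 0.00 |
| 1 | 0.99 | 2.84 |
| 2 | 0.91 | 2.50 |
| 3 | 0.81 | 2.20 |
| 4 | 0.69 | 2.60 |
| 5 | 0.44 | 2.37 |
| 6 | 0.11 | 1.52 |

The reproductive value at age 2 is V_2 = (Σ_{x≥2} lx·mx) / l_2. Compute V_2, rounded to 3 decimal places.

7.759

lx·mx for x ≥ 2: 2.275, 1.782, 1.794, 1.0428, 0.1672 → sum = 7.061
V_2 = 7.061 / l_2 = 7.061 / 0.91 = 7.759341… → 7.759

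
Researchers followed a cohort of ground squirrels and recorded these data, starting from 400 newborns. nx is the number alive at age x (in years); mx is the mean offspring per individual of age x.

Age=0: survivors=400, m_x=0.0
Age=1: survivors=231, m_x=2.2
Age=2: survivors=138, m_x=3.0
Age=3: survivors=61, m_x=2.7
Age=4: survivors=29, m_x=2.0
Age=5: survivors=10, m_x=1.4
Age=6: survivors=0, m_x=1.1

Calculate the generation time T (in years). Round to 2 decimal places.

1.84

lx = nx/n0 = nx/400: 1, 0.5775, 0.345, 0.1525, 0.0725, 0.025, 0
lx·mx: 0, 1.2705, 1.035, 0.41175, 0.145, 0.035, 0 → R0 = 2.89725
x·lx·mx: 0, 1.2705, 2.07, 1.23525, 0.58, 0.175, 0 → Σ = 5.33075
T = 5.33075 / 2.89725 = 1.839934… → 1.84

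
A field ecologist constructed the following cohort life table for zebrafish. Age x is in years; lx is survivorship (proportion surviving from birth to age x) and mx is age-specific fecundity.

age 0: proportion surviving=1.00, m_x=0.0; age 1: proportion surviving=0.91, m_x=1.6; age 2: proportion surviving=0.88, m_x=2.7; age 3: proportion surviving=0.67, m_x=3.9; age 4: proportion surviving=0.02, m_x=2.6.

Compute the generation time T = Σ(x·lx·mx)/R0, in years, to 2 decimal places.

lx·mx: 0, 1.456, 2.376, 2.613, 0.052 → R0 = 6.497
x·lx·mx: 0, 1.456, 4.752, 7.839, 0.208 → Σ = 14.255
T = 14.255 / 6.497 = 2.19409… → 2.19

2.19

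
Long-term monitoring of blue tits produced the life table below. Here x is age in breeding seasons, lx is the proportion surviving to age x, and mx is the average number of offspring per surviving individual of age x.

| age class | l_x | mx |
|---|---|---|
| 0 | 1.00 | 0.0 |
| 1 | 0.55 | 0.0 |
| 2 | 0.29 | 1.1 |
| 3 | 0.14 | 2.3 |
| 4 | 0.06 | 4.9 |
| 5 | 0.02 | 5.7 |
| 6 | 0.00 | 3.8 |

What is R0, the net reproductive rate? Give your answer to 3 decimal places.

1.049

lx·mx by age: 0, 0, 0.319, 0.322, 0.294, 0.114, 0
R0 = Σ lx·mx = 1.049 → 1.049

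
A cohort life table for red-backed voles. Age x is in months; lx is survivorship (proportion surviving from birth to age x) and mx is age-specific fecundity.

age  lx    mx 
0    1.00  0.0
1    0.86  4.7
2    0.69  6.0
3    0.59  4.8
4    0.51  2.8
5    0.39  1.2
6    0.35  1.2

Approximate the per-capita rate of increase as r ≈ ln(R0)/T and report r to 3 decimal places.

1.100

R0 = Σ lx·mx = 0 + 4.042 + 4.14 + 2.832 + 1.428 + 0.468 + 0.42 = 13.33
Σ x·lx·mx = 31.39; T = 31.39/13.33 = 2.35484…
r ≈ ln(R0)/T = ln(13.33)/2.35484… = 1.09987… → 1.100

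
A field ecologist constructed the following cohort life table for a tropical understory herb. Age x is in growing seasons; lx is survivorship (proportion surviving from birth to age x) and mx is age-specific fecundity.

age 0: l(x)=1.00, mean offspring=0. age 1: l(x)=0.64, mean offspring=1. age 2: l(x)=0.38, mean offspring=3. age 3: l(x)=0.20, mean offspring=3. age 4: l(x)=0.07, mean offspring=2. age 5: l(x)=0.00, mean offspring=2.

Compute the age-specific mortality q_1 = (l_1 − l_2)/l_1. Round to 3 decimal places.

q_1 = (l_1 − l_2) / l_1 = (0.64 − 0.38) / 0.64
     = 0.26 / 0.64 = 0.40625 → 0.406

0.406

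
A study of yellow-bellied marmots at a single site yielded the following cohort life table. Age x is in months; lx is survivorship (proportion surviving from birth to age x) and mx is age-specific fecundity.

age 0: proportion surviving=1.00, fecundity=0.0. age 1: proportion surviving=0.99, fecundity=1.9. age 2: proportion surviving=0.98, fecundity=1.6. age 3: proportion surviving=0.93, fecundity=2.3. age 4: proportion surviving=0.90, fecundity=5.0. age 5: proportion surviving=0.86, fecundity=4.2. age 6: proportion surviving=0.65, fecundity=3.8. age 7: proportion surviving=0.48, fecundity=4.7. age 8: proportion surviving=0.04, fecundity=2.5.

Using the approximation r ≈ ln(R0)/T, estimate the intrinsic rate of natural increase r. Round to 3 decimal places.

R0 = Σ lx·mx = 0 + 1.881 + 1.568 + 2.139 + 4.5 + 3.612 + 2.47 + 2.256 + 0.1 = 18.526
Σ x·lx·mx = 78.906; T = 78.906/18.526 = 4.2592…
r ≈ ln(R0)/T = ln(18.526)/4.2592… = 0.68538… → 0.685

0.685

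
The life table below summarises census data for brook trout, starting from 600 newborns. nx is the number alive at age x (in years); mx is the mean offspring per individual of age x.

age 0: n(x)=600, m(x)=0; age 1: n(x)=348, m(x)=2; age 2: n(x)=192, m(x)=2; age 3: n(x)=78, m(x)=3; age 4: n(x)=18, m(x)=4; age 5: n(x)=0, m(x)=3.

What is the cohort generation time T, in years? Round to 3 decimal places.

1.771

lx = nx/n0 = nx/600: 1, 0.58, 0.32, 0.13, 0.03, 0
lx·mx: 0, 1.16, 0.64, 0.39, 0.12, 0 → R0 = 2.31
x·lx·mx: 0, 1.16, 1.28, 1.17, 0.48, 0 → Σ = 4.09
T = 4.09 / 2.31 = 1.770563… → 1.771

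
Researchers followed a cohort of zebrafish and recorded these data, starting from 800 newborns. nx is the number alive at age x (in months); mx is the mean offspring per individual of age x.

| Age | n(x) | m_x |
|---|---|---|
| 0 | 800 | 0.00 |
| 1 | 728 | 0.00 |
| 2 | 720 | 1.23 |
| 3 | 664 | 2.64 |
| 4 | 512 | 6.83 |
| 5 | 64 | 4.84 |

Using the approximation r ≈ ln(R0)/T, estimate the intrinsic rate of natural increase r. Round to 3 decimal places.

lx = nx/n0 = nx/800: 1, 0.91, 0.9, 0.83, 0.64, 0.08
R0 = Σ lx·mx = 0 + 0 + 1.107 + 2.1912 + 4.3712 + 0.3872 = 8.0566
Σ x·lx·mx = 28.2084; T = 28.2084/8.0566 = 3.50128…
r ≈ ln(R0)/T = ln(8.0566)/3.50128… = 0.59592… → 0.596

0.596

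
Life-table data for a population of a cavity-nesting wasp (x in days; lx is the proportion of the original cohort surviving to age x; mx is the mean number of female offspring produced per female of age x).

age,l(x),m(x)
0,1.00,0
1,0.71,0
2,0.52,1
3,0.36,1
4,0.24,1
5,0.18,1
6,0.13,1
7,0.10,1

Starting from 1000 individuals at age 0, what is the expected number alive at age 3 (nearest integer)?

Expected survivors = N0 · l_3 = 1000 × 0.36 = 360 → 360

360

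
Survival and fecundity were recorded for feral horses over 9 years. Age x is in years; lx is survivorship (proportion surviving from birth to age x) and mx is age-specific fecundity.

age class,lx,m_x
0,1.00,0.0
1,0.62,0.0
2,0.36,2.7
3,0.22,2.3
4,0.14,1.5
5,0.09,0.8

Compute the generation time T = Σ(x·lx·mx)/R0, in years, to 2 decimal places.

lx·mx: 0, 0, 0.972, 0.506, 0.21, 0.072 → R0 = 1.76
x·lx·mx: 0, 0, 1.944, 1.518, 0.84, 0.36 → Σ = 4.662
T = 4.662 / 1.76 = 2.648864… → 2.65

2.65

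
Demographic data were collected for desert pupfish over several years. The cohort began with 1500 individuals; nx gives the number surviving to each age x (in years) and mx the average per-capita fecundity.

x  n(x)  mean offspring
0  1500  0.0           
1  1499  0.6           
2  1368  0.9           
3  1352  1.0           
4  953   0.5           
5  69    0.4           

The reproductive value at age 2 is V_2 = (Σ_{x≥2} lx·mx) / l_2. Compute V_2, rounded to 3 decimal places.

lx = nx/n0 = nx/1500: 1, 0.99933…, 0.912, 0.90133…, 0.63533…, 0.046
lx·mx for x ≥ 2: 0.8208, 0.901333…, 0.317667…, 0.0184 → sum = 2.0582…
V_2 = 2.0582… / l_2 = 2.0582… / 0.912 = 2.256798… → 2.257

2.257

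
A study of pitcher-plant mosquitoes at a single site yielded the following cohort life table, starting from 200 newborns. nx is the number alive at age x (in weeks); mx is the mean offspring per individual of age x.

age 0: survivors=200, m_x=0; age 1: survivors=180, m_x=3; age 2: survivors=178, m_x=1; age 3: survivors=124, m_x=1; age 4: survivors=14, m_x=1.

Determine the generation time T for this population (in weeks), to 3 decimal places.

lx = nx/n0 = nx/200: 1, 0.9, 0.89, 0.62, 0.07
lx·mx: 0, 2.7, 0.89, 0.62, 0.07 → R0 = 4.28
x·lx·mx: 0, 2.7, 1.78, 1.86, 0.28 → Σ = 6.62
T = 6.62 / 4.28 = 1.546729… → 1.547

1.547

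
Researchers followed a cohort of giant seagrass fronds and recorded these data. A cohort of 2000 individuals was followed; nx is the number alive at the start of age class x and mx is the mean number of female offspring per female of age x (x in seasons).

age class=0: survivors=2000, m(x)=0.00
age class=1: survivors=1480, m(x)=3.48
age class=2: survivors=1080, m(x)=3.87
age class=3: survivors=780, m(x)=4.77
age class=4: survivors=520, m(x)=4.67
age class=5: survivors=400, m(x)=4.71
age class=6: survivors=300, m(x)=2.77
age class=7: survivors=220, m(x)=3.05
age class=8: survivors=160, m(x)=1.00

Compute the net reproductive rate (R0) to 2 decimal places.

9.51

lx = nx/n0 = nx/2000: 1, 0.74, 0.54, 0.39, 0.26, 0.2, 0.15, 0.11, 0.08
lx·mx by age: 0, 2.5752, 2.0898, 1.8603, 1.2142, 0.942, 0.4155, 0.3355, 0.08
R0 = Σ lx·mx = 9.5125 → 9.51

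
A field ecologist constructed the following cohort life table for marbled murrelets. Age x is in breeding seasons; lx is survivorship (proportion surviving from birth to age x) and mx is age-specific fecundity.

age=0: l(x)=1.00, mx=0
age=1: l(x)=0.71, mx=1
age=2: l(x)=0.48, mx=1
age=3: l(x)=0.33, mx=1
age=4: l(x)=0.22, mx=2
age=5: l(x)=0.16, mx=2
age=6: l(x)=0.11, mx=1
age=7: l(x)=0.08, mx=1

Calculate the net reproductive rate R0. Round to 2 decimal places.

lx·mx by age: 0, 0.71, 0.48, 0.33, 0.44, 0.32, 0.11, 0.08
R0 = Σ lx·mx = 2.47 → 2.47

2.47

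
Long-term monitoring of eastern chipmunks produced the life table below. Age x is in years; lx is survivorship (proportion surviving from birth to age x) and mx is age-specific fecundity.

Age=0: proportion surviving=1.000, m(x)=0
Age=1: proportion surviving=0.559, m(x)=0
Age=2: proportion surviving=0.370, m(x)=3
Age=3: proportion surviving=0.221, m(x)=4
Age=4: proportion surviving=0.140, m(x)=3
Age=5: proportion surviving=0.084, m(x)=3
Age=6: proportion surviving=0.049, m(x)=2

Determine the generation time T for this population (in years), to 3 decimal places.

lx·mx: 0, 0, 1.11, 0.884, 0.42, 0.252, 0.098 → R0 = 2.764
x·lx·mx: 0, 0, 2.22, 2.652, 1.68, 1.26, 0.588 → Σ = 8.4
T = 8.4 / 2.764 = 3.039074… → 3.039

3.039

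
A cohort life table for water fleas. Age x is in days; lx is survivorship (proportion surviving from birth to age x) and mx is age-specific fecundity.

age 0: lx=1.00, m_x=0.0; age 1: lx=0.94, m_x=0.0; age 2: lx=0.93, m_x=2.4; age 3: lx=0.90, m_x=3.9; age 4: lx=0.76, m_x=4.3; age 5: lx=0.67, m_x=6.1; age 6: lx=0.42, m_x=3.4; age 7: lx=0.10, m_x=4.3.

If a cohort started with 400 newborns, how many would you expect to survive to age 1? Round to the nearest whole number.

Expected survivors = N0 · l_1 = 400 × 0.94 = 376 → 376

376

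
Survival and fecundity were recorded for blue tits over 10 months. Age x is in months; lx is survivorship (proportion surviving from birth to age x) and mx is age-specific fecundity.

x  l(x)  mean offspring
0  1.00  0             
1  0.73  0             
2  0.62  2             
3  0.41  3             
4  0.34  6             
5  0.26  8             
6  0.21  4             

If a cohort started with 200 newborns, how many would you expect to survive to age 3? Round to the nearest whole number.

Expected survivors = N0 · l_3 = 200 × 0.41 = 82 → 82

82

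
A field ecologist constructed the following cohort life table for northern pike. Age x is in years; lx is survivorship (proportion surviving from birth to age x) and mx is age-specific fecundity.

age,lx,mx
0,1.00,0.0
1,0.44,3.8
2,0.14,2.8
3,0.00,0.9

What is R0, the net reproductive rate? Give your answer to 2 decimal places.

lx·mx by age: 0, 1.672, 0.392, 0
R0 = Σ lx·mx = 2.064 → 2.06

2.06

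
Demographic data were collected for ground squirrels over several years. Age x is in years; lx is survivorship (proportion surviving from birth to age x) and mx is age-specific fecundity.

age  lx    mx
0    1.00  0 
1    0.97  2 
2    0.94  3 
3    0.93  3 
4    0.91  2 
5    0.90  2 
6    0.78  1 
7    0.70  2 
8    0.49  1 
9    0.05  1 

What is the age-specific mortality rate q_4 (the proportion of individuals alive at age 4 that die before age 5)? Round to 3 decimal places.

0.011

q_4 = (l_4 − l_5) / l_4 = (0.91 − 0.9) / 0.91
     = 0.01 / 0.91 = 0.010989… → 0.011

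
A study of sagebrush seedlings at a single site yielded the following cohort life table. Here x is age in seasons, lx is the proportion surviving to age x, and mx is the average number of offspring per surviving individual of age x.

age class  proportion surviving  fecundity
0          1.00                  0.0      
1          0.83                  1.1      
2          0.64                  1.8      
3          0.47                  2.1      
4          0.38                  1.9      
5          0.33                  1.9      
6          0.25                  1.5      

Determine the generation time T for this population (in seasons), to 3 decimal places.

3.026

lx·mx: 0, 0.913, 1.152, 0.987, 0.722, 0.627, 0.375 → R0 = 4.776
x·lx·mx: 0, 0.913, 2.304, 2.961, 2.888, 3.135, 2.25 → Σ = 14.451
T = 14.451 / 4.776 = 3.025754… → 3.026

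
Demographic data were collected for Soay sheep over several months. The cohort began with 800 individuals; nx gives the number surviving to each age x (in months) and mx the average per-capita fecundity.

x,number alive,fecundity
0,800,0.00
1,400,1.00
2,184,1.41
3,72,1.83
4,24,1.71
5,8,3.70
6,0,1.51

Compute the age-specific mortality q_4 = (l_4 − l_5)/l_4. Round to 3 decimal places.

lx = nx/n0 = nx/800: 1, 0.5, 0.23, 0.09, 0.03, 0.01, 0
q_4 = (l_4 − l_5) / l_4 = (0.03 − 0.01) / 0.03
     = 0.02 / 0.03 = 0.666667… → 0.667

0.667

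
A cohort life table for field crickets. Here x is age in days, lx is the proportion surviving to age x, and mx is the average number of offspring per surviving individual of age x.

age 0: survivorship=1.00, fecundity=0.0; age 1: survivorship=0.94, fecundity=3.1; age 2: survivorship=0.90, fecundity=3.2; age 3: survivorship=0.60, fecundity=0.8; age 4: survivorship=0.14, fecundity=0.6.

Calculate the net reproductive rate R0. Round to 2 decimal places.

6.36

lx·mx by age: 0, 2.914, 2.88, 0.48, 0.084
R0 = Σ lx·mx = 6.358 → 6.36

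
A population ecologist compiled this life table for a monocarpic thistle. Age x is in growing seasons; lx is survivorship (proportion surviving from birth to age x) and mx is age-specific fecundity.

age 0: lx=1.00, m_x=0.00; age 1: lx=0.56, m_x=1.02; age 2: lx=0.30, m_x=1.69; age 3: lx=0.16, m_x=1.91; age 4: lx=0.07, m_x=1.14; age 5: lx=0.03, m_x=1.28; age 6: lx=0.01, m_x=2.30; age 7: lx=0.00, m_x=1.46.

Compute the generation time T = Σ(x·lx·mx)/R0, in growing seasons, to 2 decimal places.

2.07

lx·mx: 0, 0.5712, 0.507, 0.3056, 0.0798, 0.0384, 0.023, 0 → R0 = 1.525
x·lx·mx: 0, 0.5712, 1.014, 0.9168, 0.3192, 0.192, 0.138, 0 → Σ = 3.1512
T = 3.1512 / 1.525 = 2.066361… → 2.07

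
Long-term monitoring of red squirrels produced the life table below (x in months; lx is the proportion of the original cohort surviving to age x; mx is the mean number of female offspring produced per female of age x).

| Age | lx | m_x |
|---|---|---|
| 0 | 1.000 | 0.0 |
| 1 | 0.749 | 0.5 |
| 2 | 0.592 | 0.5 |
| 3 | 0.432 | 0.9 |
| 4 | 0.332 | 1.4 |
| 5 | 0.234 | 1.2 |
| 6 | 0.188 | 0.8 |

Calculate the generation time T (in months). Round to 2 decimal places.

3.22

lx·mx: 0, 0.3745, 0.296, 0.3888, 0.4648, 0.2808, 0.1504 → R0 = 1.9553
x·lx·mx: 0, 0.3745, 0.592, 1.1664, 1.8592, 1.404, 0.9024 → Σ = 6.2985
T = 6.2985 / 1.9553 = 3.221245… → 3.22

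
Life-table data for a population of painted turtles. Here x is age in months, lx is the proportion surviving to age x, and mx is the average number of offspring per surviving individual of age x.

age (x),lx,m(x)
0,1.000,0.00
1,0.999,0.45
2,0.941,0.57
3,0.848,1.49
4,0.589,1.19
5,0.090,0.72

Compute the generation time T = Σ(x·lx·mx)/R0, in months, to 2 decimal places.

lx·mx: 0, 0.44955, 0.53637, 1.26352, 0.70091, 0.0648 → R0 = 3.01515
x·lx·mx: 0, 0.44955, 1.07274, 3.79056, 2.80364, 0.324 → Σ = 8.44049
T = 8.44049 / 3.01515 = 2.79936… → 2.80

2.80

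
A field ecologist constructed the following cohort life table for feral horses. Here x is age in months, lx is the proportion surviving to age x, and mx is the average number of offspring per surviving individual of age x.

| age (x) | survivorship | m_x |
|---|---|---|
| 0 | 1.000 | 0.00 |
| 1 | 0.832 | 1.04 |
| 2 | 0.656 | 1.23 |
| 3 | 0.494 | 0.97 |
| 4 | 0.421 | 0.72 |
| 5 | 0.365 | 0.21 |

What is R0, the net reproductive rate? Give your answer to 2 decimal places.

lx·mx by age: 0, 0.86528, 0.80688, 0.47918, 0.30312, 0.07665
R0 = Σ lx·mx = 2.53111 → 2.53

2.53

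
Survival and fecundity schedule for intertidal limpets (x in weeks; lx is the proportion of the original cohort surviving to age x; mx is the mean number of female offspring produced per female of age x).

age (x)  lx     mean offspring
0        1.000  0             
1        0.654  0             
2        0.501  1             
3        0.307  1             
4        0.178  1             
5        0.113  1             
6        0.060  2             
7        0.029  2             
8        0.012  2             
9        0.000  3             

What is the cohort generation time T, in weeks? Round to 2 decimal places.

3.47

lx·mx: 0, 0, 0.501, 0.307, 0.178, 0.113, 0.12, 0.058, 0.024, 0 → R0 = 1.301
x·lx·mx: 0, 0, 1.002, 0.921, 0.712, 0.565, 0.72, 0.406, 0.192, 0 → Σ = 4.518
T = 4.518 / 1.301 = 3.472713… → 3.47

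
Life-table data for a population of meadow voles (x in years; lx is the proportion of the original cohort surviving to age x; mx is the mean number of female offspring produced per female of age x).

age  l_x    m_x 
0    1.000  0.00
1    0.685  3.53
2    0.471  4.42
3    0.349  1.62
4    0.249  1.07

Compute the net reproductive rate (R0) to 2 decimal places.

lx·mx by age: 0, 2.41805, 2.08182, 0.56538, 0.26643
R0 = Σ lx·mx = 5.33168 → 5.33

5.33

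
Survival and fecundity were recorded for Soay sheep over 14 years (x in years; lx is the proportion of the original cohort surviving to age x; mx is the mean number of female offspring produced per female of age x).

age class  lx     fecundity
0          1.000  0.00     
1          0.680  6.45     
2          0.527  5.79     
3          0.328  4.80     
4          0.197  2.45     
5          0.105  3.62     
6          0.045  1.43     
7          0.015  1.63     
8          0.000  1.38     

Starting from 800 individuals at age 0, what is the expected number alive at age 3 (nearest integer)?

Expected survivors = N0 · l_3 = 800 × 0.328 = 262.4 → 262

262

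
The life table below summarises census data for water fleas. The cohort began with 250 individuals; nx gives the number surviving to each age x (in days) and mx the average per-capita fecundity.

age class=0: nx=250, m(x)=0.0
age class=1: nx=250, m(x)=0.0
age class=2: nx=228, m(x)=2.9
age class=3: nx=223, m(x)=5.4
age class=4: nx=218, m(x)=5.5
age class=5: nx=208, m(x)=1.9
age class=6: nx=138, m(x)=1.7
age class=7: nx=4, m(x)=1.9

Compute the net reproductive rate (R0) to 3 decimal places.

14.807

lx = nx/n0 = nx/250: 1, 1, 0.912, 0.892, 0.872, 0.832, 0.552, 0.016
lx·mx by age: 0, 0, 2.6448, 4.8168, 4.796, 1.5808, 0.9384, 0.0304
R0 = Σ lx·mx = 14.8072 → 14.807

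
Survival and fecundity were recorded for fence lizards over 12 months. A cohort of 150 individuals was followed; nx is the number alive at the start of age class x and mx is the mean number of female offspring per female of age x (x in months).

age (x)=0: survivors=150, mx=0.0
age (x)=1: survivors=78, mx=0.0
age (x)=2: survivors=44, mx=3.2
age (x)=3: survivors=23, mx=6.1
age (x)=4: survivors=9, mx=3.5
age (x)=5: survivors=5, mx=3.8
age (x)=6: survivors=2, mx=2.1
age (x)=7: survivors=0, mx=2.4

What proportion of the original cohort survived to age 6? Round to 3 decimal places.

0.013

l_6 = n_6/n_0 = 2/150 = 0.013333… → 0.013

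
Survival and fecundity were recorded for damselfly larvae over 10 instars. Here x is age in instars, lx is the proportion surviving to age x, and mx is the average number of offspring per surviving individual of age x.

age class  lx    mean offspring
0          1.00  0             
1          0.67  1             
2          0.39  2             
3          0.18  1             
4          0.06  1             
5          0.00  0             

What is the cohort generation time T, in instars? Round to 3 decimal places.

1.781

lx·mx: 0, 0.67, 0.78, 0.18, 0.06, 0 → R0 = 1.69
x·lx·mx: 0, 0.67, 1.56, 0.54, 0.24, 0 → Σ = 3.01
T = 3.01 / 1.69 = 1.781065… → 1.781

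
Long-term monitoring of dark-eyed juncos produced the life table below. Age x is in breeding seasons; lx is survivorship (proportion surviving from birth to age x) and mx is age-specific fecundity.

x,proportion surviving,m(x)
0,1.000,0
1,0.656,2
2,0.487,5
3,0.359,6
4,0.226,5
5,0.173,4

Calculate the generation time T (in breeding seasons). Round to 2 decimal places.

lx·mx: 0, 1.312, 2.435, 2.154, 1.13, 0.692 → R0 = 7.723
x·lx·mx: 0, 1.312, 4.87, 6.462, 4.52, 3.46 → Σ = 20.624
T = 20.624 / 7.723 = 2.670465… → 2.67

2.67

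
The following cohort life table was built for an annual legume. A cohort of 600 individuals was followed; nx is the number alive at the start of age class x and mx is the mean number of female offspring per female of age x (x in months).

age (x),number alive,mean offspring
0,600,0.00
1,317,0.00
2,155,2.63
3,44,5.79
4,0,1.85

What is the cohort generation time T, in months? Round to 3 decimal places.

lx = nx/n0 = nx/600: 1, 0.52833…, 0.25833…, 0.07333…, 0
lx·mx: 0, 0, 0.679417…, 0.4246…, 0 → R0 = 1.104017…
x·lx·mx: 0, 0, 1.358833…, 1.2738…, 0 → Σ = 2.632633…
T = 2.632633… / 1.104017… = 2.384596… → 2.385

2.385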